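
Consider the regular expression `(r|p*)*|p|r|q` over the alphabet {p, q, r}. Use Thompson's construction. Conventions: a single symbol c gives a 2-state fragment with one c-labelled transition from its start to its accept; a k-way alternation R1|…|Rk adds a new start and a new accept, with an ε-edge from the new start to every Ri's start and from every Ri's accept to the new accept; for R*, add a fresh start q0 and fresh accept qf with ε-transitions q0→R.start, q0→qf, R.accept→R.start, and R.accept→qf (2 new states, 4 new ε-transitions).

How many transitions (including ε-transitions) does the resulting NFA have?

25

Recursing over subexpressions:
Each of the 5 symbol leaves contributes 1 transition (1 symbol, 0 ε).
  p* → 5 transitions (1 symbol, 4 ε)
  r|p* → 10 transitions (2 symbol, 8 ε)
  (r|p*)* → 14 transitions (2 symbol, 12 ε)
  (r|p*)*|p|r|q → 25 transitions (5 symbol, 20 ε)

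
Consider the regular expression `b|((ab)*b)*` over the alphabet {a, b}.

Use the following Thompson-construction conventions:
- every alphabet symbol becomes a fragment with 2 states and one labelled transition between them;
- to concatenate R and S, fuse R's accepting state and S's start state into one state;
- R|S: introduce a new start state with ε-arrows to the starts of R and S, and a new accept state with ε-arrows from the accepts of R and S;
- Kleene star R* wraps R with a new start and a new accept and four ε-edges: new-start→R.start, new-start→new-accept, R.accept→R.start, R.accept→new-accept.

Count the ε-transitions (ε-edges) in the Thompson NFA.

Bottom-up over the parse tree:
Each of the 4 symbol leaves contributes 0 ε-transitions.
  ab : 0 ε-transitions
  (ab)* : 4 ε-transitions
  (ab)*b : 4 ε-transitions
  ((ab)*b)* : 8 ε-transitions
  b|((ab)*b)* : 12 ε-transitions

12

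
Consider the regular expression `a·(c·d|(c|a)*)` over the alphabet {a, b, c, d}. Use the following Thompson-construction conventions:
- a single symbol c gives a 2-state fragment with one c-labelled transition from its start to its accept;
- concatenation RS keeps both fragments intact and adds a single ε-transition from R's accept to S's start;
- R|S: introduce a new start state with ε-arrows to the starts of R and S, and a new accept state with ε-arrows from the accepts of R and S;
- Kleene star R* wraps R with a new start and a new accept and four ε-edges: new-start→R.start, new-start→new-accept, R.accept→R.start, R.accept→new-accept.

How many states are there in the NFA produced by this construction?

16

Per subexpression:
Each of the 5 symbol leaves contributes a 2-state fragment.
  c·d = 4 states
  c|a = 6 states
  (c|a)* = 8 states
  c·d|(c|a)* = 14 states
  a·(c·d|(c|a)*) = 16 states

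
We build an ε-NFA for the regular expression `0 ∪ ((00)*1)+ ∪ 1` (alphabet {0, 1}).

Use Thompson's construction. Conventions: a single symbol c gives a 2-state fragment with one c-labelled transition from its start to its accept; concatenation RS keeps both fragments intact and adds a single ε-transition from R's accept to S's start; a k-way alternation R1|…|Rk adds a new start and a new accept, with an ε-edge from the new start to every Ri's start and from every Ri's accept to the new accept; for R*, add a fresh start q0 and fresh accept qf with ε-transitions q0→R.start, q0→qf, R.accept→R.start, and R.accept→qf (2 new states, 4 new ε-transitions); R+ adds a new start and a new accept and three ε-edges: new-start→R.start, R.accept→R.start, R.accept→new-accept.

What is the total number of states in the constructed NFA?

16

Building bottom-up:
Each of the 5 symbol leaves contributes a 2-state fragment.
  00 : 4 states
  (00)* : 6 states
  (00)*1 : 8 states
  ((00)*1)+ : 10 states
  0 ∪ ((00)*1)+ ∪ 1 : 16 states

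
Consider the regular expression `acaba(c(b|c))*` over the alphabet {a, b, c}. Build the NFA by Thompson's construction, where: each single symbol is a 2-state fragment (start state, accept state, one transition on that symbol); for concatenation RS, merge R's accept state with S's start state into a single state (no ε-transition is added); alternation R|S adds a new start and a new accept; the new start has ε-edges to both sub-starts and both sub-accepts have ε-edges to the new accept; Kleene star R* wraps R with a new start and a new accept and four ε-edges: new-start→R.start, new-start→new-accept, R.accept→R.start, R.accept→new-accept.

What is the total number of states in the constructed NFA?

By structural recursion:
Each of the 8 symbol leaves contributes a 2-state fragment.
  b|c = 6 states
  c(b|c) = 7 states
  (c(b|c))* = 9 states
  acaba(c(b|c))* = 14 states

14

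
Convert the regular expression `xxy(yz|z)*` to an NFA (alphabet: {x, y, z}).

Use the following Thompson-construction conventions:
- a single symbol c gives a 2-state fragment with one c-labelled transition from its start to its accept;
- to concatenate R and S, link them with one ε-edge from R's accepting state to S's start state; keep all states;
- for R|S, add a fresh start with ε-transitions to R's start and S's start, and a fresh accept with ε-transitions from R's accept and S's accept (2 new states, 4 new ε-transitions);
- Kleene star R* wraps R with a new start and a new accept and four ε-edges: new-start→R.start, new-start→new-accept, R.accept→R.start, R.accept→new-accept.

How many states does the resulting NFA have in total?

16

By structural recursion:
Each of the 6 symbol leaves contributes a 2-state fragment.
  yz = 4 states
  yz|z = 8 states
  (yz|z)* = 10 states
  xxy(yz|z)* = 16 states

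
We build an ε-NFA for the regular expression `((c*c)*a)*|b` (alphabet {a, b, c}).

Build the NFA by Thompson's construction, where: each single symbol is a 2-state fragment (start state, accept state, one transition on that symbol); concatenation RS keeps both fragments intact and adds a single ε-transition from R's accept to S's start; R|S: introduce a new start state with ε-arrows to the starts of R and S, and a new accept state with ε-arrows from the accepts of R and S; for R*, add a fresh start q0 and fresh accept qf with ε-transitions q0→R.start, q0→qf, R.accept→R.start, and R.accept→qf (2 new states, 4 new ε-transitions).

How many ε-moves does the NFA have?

Recursing over subexpressions:
Each of the 4 symbol leaves contributes 0 ε-transitions.
  c* = 4 ε-transitions
  c*c = 5 ε-transitions
  (c*c)* = 9 ε-transitions
  (c*c)*a = 10 ε-transitions
  ((c*c)*a)* = 14 ε-transitions
  ((c*c)*a)*|b = 18 ε-transitions

18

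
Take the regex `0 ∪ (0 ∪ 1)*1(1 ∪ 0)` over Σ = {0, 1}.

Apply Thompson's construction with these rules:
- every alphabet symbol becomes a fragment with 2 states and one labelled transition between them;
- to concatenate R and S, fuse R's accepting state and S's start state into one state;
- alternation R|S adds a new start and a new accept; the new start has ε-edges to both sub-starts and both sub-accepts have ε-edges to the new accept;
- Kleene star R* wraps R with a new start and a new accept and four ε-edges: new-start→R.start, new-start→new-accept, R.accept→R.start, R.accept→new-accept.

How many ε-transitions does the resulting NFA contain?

16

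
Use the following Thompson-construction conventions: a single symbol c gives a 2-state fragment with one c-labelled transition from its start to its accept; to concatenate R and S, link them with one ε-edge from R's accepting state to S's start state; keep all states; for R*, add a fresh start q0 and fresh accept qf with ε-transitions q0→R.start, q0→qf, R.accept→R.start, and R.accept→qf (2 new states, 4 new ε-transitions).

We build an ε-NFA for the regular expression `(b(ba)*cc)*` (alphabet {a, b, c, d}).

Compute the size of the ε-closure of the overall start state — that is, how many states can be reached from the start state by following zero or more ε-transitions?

3

Let C(F) = |ε-closure(F.start)| within fragment F, and note whether F accepts ε. Symbol fragments have C = 1 and do not accept ε. Then:
  ba — |closure| equals the left operand's closure size = 1 (its accept is not ε-reachable, so the closure stops there)
  (ba)* — new start has ε-edges to the inner start and to the new accept, so |closure| = 2 + 1 = 3
  b(ba)*cc — same as the first factor's closure: |closure| = 1
  (b(ba)*cc)* — new start has ε-edges to the inner start and to the new accept, so |closure| = 2 + 1 = 3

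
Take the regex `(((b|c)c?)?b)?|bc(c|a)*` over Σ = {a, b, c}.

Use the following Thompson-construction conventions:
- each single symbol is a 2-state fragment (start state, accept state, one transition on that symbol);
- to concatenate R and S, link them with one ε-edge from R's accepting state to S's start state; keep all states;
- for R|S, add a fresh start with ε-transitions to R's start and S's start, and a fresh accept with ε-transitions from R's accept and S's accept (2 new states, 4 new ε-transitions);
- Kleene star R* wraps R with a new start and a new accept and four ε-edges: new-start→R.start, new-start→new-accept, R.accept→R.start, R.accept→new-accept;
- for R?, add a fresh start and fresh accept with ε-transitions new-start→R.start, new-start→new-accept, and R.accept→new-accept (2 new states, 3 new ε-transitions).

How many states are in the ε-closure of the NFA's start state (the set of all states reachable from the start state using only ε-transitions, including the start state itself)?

11

Compute the ε-closure size of each fragment's start state recursively; a symbol fragment's start has no outgoing ε-edge, so its closure is just itself (size 1).
  b|c → new start ε-reaches every alternative's start; none of them accept ε, so the new accept is not reached: |closure| = 1 + 1 + 1 = 3
  c? → |closure| = 1 (new start) + 1 (body) + 1 (new accept, via ε) = 3
  (b|c)c? → |closure| equals the left operand's closure size = 3 (its accept is not ε-reachable, so the closure stops there)
  ((b|c)c?)? → |closure| = 1 (new start) + 3 (body) + 1 (new accept, via ε) = 5
  ((b|c)c?)?b → the left operand accepts ε, so the closure extends into the next operand (via the concat ε-link); |closure| = 5 + 1 = 6
  (((b|c)c?)?b)? → |closure| = 1 (new start) + 6 (body) + 1 (new accept, via ε) = 8
  c|a → new start ε-reaches every alternative's start; none of them accept ε, so the new accept is not reached: |closure| = 1 + 1 + 1 = 3
  (c|a)* → the star's fresh start ε-reaches both the body's start and the fresh accept: |closure| = 2 + 3 = 5
  bc(c|a)* → |closure| equals the left operand's closure size = 1 (its accept is not ε-reachable, so the closure stops there)
  (((b|c)c?)?b)?|bc(c|a)* → new start ε-reaches every alternative's start; at least one alternative accepts ε, so the union's new accept is reached too: |closure| = 1 + 8 + 1 + 1 = 11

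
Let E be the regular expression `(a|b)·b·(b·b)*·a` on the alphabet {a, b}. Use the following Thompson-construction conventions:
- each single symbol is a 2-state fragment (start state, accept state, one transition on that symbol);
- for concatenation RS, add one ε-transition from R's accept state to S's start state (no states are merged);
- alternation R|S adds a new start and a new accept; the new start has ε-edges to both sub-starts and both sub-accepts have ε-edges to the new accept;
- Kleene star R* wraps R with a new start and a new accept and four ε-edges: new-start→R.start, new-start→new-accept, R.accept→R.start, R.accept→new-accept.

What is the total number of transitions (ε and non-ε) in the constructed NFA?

18

Building bottom-up:
Each of the 6 symbol leaves contributes 1 transition (1 symbol, 0 ε).
  a|b — 6 transitions (2 symbol, 4 ε)
  b·b — 3 transitions (2 symbol, 1 ε)
  (b·b)* — 7 transitions (2 symbol, 5 ε)
  (a|b)·b·(b·b)*·a — 18 transitions (6 symbol, 12 ε)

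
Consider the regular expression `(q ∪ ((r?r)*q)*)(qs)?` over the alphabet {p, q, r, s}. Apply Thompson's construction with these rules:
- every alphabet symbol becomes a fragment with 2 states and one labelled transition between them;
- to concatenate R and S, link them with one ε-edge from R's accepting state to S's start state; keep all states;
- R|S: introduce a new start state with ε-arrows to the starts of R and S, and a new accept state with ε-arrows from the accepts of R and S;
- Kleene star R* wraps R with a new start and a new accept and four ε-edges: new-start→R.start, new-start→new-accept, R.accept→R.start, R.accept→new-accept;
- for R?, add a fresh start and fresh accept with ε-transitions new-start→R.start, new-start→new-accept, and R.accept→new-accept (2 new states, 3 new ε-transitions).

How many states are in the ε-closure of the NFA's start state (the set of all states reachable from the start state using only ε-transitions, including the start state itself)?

15

Compute the ε-closure size of each fragment's start state recursively; a symbol fragment's start has no outgoing ε-edge, so its closure is just itself (size 1).
  r? — new start has ε-edges to the inner start and to the new accept, so |ε-closure| = 2 + 1 = 3
  r?r — the left operand accepts ε, so the closure extends into the next operand (via the concat ε-link); |ε-closure| = 3 + 1 = 4
  (r?r)* — the star's fresh start ε-reaches both the body's start and the fresh accept: |ε-closure| = 2 + 4 = 6
  (r?r)*q — the left operand accepts ε, so the closure extends into the next operand (via the concat ε-link); |ε-closure| = 6 + 1 = 7
  ((r?r)*q)* — new start has ε-edges to the inner start and to the new accept, so |ε-closure| = 2 + 7 = 9
  q ∪ ((r?r)*q)* — new start ε-reaches every alternative's start; at least one alternative accepts ε, so the union's new accept is reached too: |ε-closure| = 1 + 1 + 9 + 1 = 12
  qs — |ε-closure| equals the left operand's closure size = 1 (its accept is not ε-reachable, so the closure stops there)
  (qs)? — |ε-closure| = 1 (new start) + 1 (body) + 1 (new accept, via ε) = 3
  (q ∪ ((r?r)*q)*)(qs)? — |ε-closure| = 12 + 3 = 15 (closure spills across the concat boundary because the left factor accepts ε)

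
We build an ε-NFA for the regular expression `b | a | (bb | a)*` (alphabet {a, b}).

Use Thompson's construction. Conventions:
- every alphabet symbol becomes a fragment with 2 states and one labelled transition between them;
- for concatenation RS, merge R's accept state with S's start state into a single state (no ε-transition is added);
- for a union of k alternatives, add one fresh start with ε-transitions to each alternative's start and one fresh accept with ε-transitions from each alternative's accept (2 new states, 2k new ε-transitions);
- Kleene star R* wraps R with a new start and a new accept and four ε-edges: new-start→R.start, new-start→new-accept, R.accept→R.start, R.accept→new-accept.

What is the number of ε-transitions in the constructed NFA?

14

Recursing over subexpressions:
Each of the 5 symbol leaves contributes 0 ε-transitions.
  bb → 0 ε-transitions
  bb | a → 4 ε-transitions
  (bb | a)* → 8 ε-transitions
  b | a | (bb | a)* → 14 ε-transitions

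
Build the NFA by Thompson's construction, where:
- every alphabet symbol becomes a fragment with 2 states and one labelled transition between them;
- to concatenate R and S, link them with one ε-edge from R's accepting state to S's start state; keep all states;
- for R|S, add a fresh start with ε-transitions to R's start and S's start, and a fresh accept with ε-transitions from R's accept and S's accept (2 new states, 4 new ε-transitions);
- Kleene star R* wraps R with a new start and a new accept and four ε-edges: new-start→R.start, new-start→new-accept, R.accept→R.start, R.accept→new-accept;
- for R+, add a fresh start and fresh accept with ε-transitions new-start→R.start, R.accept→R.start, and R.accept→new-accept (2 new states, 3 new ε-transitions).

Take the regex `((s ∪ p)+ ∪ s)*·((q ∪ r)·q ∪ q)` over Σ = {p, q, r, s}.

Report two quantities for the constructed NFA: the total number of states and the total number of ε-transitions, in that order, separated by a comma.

Recursing over subexpressions:
Each of the 7 symbol leaves contributes 2 states and 0 ε-transitions.
  s ∪ p = 6 states, 4 ε-transitions
  (s ∪ p)+ = 8 states, 7 ε-transitions
  (s ∪ p)+ ∪ s = 12 states, 11 ε-transitions
  ((s ∪ p)+ ∪ s)* = 14 states, 15 ε-transitions
  q ∪ r = 6 states, 4 ε-transitions
  (q ∪ r)·q = 8 states, 5 ε-transitions
  (q ∪ r)·q ∪ q = 12 states, 9 ε-transitions
  ((s ∪ p)+ ∪ s)*·((q ∪ r)·q ∪ q) = 26 states, 25 ε-transitions

26, 25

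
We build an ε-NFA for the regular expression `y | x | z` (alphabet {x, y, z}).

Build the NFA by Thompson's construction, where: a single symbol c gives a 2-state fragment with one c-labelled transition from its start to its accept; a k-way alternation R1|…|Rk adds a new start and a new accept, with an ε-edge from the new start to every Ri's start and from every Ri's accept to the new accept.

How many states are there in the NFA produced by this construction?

8

Recursing over subexpressions:
Each of the 3 symbol leaves contributes a 2-state fragment.
  y | x | z = 8 states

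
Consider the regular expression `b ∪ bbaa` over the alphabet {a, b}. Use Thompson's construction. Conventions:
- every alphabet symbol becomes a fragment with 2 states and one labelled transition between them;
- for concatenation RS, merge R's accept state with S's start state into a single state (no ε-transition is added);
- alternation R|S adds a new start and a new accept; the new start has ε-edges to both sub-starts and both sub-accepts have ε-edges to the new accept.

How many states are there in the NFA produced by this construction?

9

Per subexpression:
Each of the 5 symbol leaves contributes a 2-state fragment.
  bbaa = 5 states
  b ∪ bbaa = 9 states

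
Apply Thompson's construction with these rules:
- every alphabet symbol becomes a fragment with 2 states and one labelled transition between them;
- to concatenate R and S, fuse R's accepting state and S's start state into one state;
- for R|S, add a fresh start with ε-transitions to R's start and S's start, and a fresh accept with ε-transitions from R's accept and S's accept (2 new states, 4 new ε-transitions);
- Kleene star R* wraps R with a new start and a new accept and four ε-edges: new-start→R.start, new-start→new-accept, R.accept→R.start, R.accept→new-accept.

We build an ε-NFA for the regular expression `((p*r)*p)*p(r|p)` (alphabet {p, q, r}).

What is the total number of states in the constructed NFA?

Per subexpression:
Each of the 6 symbol leaves contributes a 2-state fragment.
  p* → 4 states
  p*r → 5 states
  (p*r)* → 7 states
  (p*r)*p → 8 states
  ((p*r)*p)* → 10 states
  r|p → 6 states
  ((p*r)*p)*p(r|p) → 16 states

16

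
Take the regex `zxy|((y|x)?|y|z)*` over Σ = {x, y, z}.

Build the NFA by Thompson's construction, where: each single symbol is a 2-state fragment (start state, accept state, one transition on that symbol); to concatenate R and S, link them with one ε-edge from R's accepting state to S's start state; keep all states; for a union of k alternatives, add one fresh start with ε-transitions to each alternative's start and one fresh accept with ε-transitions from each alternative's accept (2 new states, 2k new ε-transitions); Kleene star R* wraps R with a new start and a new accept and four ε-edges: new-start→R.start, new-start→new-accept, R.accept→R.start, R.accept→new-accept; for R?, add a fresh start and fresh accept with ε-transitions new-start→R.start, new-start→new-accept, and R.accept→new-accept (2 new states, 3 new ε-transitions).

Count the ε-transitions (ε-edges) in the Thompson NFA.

23

Per subexpression:
Each of the 7 symbol leaves contributes 0 ε-transitions.
  zxy → 2 ε-transitions
  y|x → 4 ε-transitions
  (y|x)? → 7 ε-transitions
  (y|x)?|y|z → 13 ε-transitions
  ((y|x)?|y|z)* → 17 ε-transitions
  zxy|((y|x)?|y|z)* → 23 ε-transitions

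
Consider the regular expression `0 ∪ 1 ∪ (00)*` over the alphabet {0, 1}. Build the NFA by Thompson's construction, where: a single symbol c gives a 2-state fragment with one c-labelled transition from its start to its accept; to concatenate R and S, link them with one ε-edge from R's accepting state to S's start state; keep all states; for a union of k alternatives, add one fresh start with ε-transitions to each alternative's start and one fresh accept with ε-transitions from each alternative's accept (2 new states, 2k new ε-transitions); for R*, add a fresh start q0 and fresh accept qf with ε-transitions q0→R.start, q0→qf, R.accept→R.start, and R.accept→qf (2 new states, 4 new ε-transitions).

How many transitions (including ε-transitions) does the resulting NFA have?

15

Recursing over subexpressions:
Each of the 4 symbol leaves contributes 1 transition (1 symbol, 0 ε).
  00 — 3 transitions (2 symbol, 1 ε)
  (00)* — 7 transitions (2 symbol, 5 ε)
  0 ∪ 1 ∪ (00)* — 15 transitions (4 symbol, 11 ε)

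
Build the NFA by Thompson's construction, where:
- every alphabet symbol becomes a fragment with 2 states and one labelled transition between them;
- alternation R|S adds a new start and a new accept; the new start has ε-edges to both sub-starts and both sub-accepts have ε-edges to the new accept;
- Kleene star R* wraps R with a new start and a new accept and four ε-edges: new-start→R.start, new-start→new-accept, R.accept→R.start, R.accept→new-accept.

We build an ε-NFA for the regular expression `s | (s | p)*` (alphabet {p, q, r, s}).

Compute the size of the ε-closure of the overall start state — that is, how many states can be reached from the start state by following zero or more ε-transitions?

8

Let C(F) = |ε-closure(F.start)| within fragment F, and note whether F accepts ε. Symbol fragments have C = 1 and do not accept ε. Then:
  s | p : |ε-closure| = 1 + 1 + 1 = 3 (the new accept is not ε-reachable since no branch accepts ε)
  (s | p)* : new start has ε-edges to the inner start and to the new accept, so |ε-closure| = 2 + 3 = 5
  s | (s | p)* : |ε-closure| = 1 (new start) + (1 + 5) + 1 (new accept, since some branch ε-reaches its own accept) = 8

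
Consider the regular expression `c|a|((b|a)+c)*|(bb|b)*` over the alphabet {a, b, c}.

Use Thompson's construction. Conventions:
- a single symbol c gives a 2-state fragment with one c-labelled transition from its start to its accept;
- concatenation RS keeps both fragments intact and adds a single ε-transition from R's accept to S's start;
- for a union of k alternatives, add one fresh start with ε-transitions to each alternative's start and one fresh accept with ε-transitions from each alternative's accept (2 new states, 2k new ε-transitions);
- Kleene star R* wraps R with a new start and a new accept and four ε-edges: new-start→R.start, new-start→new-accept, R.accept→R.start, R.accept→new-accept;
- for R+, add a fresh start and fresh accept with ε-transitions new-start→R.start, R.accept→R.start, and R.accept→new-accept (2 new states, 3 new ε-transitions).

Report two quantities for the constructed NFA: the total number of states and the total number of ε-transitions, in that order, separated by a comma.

Recursing over subexpressions:
Each of the 8 symbol leaves contributes 2 states and 0 ε-transitions.
  b|a : 6 states, 4 ε-transitions
  (b|a)+ : 8 states, 7 ε-transitions
  (b|a)+c : 10 states, 8 ε-transitions
  ((b|a)+c)* : 12 states, 12 ε-transitions
  bb : 4 states, 1 ε-transition
  bb|b : 8 states, 5 ε-transitions
  (bb|b)* : 10 states, 9 ε-transitions
  c|a|((b|a)+c)*|(bb|b)* : 28 states, 29 ε-transitions

28, 29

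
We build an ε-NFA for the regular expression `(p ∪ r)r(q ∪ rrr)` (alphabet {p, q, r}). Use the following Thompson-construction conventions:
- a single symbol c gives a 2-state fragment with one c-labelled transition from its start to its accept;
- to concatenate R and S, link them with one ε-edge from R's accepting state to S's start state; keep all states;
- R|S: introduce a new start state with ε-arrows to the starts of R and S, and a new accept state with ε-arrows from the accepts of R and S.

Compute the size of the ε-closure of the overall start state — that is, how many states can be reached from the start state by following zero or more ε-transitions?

Let C(F) = |ε-closure(F.start)| within fragment F, and note whether F accepts ε. Symbol fragments have C = 1 and do not accept ε. Then:
  p ∪ r — new start ε-reaches every alternative's start; none of them accept ε, so the new accept is not reached: |ε-closure| = 1 + 1 + 1 = 3
  rrr — same as the first factor's closure: |ε-closure| = 1
  q ∪ rrr — |ε-closure| = 1 + 1 + 1 = 3 (the new accept is not ε-reachable since no branch accepts ε)
  (p ∪ r)r(q ∪ rrr) — |ε-closure| equals the left operand's closure size = 3 (its accept is not ε-reachable, so the closure stops there)

3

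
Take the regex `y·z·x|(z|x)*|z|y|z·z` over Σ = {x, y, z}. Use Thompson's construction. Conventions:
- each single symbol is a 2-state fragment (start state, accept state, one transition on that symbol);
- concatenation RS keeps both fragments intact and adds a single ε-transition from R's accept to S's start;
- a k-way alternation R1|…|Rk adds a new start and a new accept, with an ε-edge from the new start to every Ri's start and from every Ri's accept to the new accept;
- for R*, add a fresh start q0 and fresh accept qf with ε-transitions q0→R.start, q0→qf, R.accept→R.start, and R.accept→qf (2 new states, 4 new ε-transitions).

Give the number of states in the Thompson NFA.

By structural recursion:
Each of the 9 symbol leaves contributes a 2-state fragment.
  y·z·x — 6 states
  z|x — 6 states
  (z|x)* — 8 states
  z·z — 4 states
  y·z·x|(z|x)*|z|y|z·z — 24 states

24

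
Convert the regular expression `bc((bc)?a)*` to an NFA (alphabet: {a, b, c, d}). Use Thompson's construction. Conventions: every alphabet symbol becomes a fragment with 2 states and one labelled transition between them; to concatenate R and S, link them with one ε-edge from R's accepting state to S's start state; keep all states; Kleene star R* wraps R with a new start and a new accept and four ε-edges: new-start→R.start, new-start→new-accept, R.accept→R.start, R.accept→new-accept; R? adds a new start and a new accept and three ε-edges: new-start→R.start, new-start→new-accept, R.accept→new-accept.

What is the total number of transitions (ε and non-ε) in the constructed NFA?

By structural recursion:
Each of the 5 symbol leaves contributes 1 transition (1 symbol, 0 ε).
  bc → 3 transitions (2 symbol, 1 ε)
  (bc)? → 6 transitions (2 symbol, 4 ε)
  (bc)?a → 8 transitions (3 symbol, 5 ε)
  ((bc)?a)* → 12 transitions (3 symbol, 9 ε)
  bc((bc)?a)* → 16 transitions (5 symbol, 11 ε)

16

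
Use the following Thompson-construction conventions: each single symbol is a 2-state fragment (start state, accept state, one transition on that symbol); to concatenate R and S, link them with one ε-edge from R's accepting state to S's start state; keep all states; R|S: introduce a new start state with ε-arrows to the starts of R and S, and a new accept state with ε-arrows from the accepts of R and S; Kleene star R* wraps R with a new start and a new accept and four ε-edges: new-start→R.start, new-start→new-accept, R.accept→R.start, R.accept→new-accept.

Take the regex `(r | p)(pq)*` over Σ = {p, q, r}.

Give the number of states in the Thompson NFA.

Recursing over subexpressions:
Each of the 4 symbol leaves contributes a 2-state fragment.
  r | p — 6 states
  pq — 4 states
  (pq)* — 6 states
  (r | p)(pq)* — 12 states

12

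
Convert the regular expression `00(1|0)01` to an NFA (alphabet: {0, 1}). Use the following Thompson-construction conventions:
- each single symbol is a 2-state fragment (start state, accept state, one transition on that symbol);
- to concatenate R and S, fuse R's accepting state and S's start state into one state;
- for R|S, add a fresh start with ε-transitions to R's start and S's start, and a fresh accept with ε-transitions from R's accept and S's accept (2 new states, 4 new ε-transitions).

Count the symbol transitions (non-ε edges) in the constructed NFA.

6

By structural recursion:
Each of the 6 symbol leaves contributes exactly 1 symbol transition.
  1|0 = 2 symbol transitions
  00(1|0)01 = 6 symbol transitions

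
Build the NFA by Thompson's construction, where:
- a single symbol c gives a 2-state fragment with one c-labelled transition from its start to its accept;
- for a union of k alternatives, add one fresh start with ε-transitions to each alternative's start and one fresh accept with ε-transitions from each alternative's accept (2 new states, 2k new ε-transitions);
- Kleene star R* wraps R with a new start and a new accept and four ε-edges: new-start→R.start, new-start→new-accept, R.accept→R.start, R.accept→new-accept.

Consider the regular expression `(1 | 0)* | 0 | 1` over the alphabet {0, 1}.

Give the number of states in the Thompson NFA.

14

Recursing over subexpressions:
Each of the 4 symbol leaves contributes a 2-state fragment.
  1 | 0 = 6 states
  (1 | 0)* = 8 states
  (1 | 0)* | 0 | 1 = 14 states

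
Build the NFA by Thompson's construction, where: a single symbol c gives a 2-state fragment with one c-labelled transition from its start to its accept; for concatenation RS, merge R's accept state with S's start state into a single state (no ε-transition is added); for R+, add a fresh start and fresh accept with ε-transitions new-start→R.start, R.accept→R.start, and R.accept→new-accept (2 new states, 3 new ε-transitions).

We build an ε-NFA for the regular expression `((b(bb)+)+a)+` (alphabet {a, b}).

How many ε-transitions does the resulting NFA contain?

9

Bottom-up over the parse tree:
Each of the 4 symbol leaves contributes 0 ε-transitions.
  bb = 0 ε-transitions
  (bb)+ = 3 ε-transitions
  b(bb)+ = 3 ε-transitions
  (b(bb)+)+ = 6 ε-transitions
  (b(bb)+)+a = 6 ε-transitions
  ((b(bb)+)+a)+ = 9 ε-transitions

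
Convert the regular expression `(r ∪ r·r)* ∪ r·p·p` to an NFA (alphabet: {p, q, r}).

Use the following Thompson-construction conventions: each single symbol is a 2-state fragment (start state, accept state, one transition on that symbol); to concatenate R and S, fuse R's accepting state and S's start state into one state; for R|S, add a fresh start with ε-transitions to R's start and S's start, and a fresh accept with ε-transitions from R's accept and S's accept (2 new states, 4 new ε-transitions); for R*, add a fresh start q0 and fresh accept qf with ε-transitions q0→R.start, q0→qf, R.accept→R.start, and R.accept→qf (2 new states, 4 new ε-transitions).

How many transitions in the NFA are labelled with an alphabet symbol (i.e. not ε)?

6

Bottom-up over the parse tree:
Each of the 6 symbol leaves contributes exactly 1 symbol transition.
  r·r = 2 symbol transitions
  r ∪ r·r = 3 symbol transitions
  (r ∪ r·r)* = 3 symbol transitions
  r·p·p = 3 symbol transitions
  (r ∪ r·r)* ∪ r·p·p = 6 symbol transitions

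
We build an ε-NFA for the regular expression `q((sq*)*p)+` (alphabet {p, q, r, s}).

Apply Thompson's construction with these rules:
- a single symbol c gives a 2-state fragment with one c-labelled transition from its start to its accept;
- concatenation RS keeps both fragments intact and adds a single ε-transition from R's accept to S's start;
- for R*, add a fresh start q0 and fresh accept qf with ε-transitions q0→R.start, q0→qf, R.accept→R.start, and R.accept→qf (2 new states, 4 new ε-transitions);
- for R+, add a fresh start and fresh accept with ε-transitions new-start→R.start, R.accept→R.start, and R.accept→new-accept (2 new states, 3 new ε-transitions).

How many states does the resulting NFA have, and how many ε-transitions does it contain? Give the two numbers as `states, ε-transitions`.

Per subexpression:
Each of the 4 symbol leaves contributes 2 states and 0 ε-transitions.
  q* : 4 states, 4 ε-transitions
  sq* : 6 states, 5 ε-transitions
  (sq*)* : 8 states, 9 ε-transitions
  (sq*)*p : 10 states, 10 ε-transitions
  ((sq*)*p)+ : 12 states, 13 ε-transitions
  q((sq*)*p)+ : 14 states, 14 ε-transitions

14, 14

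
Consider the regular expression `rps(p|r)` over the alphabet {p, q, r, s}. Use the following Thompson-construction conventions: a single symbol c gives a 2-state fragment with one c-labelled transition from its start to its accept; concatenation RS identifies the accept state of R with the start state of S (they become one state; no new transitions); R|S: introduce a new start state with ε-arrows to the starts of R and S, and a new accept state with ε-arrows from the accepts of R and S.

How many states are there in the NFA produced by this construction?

By structural recursion:
Each of the 5 symbol leaves contributes a 2-state fragment.
  p|r — 6 states
  rps(p|r) — 9 states

9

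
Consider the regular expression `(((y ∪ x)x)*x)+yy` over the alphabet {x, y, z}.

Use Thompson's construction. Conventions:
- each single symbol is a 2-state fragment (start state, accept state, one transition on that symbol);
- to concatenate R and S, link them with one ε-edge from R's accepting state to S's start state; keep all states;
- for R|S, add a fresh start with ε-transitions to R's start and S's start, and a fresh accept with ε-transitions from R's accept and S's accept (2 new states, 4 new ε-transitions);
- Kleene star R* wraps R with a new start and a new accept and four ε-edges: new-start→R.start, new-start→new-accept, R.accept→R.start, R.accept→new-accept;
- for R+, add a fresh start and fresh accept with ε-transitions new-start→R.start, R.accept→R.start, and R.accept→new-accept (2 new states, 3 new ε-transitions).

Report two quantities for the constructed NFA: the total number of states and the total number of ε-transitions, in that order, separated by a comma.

Bottom-up over the parse tree:
Each of the 6 symbol leaves contributes 2 states and 0 ε-transitions.
  y ∪ x → 6 states, 4 ε-transitions
  (y ∪ x)x → 8 states, 5 ε-transitions
  ((y ∪ x)x)* → 10 states, 9 ε-transitions
  ((y ∪ x)x)*x → 12 states, 10 ε-transitions
  (((y ∪ x)x)*x)+ → 14 states, 13 ε-transitions
  (((y ∪ x)x)*x)+yy → 18 states, 15 ε-transitions

18, 15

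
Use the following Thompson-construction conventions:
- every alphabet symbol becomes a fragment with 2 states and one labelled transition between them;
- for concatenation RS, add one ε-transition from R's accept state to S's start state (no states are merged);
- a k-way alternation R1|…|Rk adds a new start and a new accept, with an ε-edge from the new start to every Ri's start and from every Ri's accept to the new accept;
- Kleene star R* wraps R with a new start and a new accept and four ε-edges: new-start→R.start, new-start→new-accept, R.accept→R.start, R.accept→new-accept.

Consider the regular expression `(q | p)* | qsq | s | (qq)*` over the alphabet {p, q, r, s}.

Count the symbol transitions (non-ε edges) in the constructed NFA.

8

By structural recursion:
Each of the 8 symbol leaves contributes exactly 1 symbol transition.
  q | p : 2 symbol transitions
  (q | p)* : 2 symbol transitions
  qsq : 3 symbol transitions
  qq : 2 symbol transitions
  (qq)* : 2 symbol transitions
  (q | p)* | qsq | s | (qq)* : 8 symbol transitions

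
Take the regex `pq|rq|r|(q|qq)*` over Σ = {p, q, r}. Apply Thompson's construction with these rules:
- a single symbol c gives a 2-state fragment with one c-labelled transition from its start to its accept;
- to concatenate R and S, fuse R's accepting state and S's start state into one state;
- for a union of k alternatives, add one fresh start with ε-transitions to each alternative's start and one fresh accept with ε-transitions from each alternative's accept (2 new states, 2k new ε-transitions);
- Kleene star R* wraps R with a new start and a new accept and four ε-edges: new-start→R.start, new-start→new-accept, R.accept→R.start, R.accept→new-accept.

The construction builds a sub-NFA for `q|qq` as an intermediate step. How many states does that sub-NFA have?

7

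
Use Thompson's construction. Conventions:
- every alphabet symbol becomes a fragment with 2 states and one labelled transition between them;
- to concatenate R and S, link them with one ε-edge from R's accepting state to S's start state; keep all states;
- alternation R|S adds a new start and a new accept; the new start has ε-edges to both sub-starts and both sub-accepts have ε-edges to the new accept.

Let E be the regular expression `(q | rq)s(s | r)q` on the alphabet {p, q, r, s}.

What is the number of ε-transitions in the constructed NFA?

12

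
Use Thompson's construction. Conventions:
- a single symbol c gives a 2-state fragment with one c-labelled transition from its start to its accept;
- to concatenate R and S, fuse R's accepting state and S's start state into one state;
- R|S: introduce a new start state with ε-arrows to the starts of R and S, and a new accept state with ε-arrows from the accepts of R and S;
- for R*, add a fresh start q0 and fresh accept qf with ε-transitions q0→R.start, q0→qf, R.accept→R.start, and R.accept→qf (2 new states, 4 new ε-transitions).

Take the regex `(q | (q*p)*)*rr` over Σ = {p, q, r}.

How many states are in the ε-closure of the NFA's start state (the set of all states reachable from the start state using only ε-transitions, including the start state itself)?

10

Compute the ε-closure size of each fragment's start state recursively; a symbol fragment's start has no outgoing ε-edge, so its closure is just itself (size 1).
  q* → new start has ε-edges to the inner start and to the new accept, so C = 2 + 1 = 3
  q*p → C = 3 + (1−1) = 3 (closure spills across the concat boundary because the left factor accepts ε)
  (q*p)* → the star's fresh start ε-reaches both the body's start and the fresh accept: C = 2 + 3 = 5
  q | (q*p)* → new start ε-reaches every alternative's start; at least one alternative accepts ε, so the union's new accept is reached too: C = 1 + 1 + 5 + 1 = 8
  (q | (q*p)*)* → the star's fresh start ε-reaches both the body's start and the fresh accept: C = 2 + 8 = 10
  (q | (q*p)*)*rr → C = 10 + (1−1) = 10 (closure spills across the concat boundary because the left factor accepts ε)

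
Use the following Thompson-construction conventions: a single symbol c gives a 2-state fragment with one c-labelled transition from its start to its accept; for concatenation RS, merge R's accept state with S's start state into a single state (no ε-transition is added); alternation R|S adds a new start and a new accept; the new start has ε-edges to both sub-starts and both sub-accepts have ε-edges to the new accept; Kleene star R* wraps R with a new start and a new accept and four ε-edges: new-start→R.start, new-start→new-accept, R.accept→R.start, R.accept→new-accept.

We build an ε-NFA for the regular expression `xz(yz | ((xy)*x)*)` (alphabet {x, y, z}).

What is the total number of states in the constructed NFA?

15

Per subexpression:
Each of the 7 symbol leaves contributes a 2-state fragment.
  yz : 3 states
  xy : 3 states
  (xy)* : 5 states
  (xy)*x : 6 states
  ((xy)*x)* : 8 states
  yz | ((xy)*x)* : 13 states
  xz(yz | ((xy)*x)*) : 15 states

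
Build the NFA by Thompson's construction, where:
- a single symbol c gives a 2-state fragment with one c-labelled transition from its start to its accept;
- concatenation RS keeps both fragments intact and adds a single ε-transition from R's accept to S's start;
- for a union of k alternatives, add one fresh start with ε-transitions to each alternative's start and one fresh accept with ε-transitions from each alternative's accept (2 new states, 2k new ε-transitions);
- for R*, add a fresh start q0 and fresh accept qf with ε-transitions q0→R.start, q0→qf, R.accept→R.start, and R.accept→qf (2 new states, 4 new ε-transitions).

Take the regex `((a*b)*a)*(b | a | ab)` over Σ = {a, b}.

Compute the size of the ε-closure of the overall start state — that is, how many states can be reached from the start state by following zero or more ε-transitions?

13

Work bottom-up. For each fragment F, track |ε-closure(F.start)| and whether F's accept lies in that closure (i.e. whether F accepts ε). A single-symbol fragment has closure size 1 and does not accept ε.
  a* → the star's fresh start ε-reaches both the body's start and the fresh accept: |closure| = 2 + 1 = 3
  a*b → the left operand accepts ε, so the closure extends into the next operand (via the concat ε-link); |closure| = 3 + 1 = 4
  (a*b)* → |closure| = 1 (new start) + 4 (body) + 1 (new accept) = 6
  (a*b)*a → the left operand accepts ε, so the closure extends into the next operand (via the concat ε-link); |closure| = 6 + 1 = 7
  ((a*b)*a)* → the star's fresh start ε-reaches both the body's start and the fresh accept: |closure| = 2 + 7 = 9
  ab → |closure| equals the left operand's closure size = 1 (its accept is not ε-reachable, so the closure stops there)
  b | a | ab → |closure| = 1 + 1 + 1 + 1 = 4 (the new accept is not ε-reachable since no branch accepts ε)
  ((a*b)*a)*(b | a | ab) → |closure| = 9 + 4 = 13 (closure spills across the concat boundary because the left factor accepts ε)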